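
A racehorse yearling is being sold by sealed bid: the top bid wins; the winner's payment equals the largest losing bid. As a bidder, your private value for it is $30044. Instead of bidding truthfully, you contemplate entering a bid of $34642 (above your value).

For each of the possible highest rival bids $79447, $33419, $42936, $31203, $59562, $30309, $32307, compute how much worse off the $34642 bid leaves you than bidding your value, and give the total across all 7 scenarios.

$7062

The deviation costs you only when the competing bid falls strictly between $30044 and $34642; elsewhere both bids give the same outcome.
$79447: outcomes coincide → loss $0.
$33419: truthful payoff $0, deviation payoff −$3375 → loss $3375.
$42936: outcomes coincide → loss $0.
$31203: truthful payoff $0, deviation payoff −$1159 → loss $1159.
$59562: outcomes coincide → loss $0.
$30309: truthful payoff $0, deviation payoff −$265 → loss $265.
$32307: truthful payoff $0, deviation payoff −$2263 → loss $2263.
Total loss = $3375 + $1159 + $265 + $2263 = $7062.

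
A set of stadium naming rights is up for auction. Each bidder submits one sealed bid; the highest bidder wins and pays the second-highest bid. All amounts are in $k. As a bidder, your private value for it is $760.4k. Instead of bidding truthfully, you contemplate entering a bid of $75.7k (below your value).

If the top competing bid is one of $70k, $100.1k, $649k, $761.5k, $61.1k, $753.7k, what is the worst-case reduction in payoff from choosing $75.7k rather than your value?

$660.3k

$70k: same outcome either way → loss $0k.
$100.1k: truthful gives $660.3k, deviation gives $0k → loss $660.3k.
$649k: truthful gives $111.4k, deviation gives $0k → loss $111.4k.
$761.5k: same outcome either way → loss $0k.
$61.1k: same outcome either way → loss $0k.
$753.7k: truthful gives $6.7k, deviation gives $0k → loss $6.7k.
Maximum loss: $660.3k.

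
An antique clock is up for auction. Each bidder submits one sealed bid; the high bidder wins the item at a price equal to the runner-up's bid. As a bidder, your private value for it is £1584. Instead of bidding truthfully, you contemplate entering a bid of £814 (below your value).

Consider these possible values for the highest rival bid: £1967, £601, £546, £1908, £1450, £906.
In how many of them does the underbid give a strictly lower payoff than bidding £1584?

2

The deviation hurts exactly when the highest competing bid lies strictly between £814 and £1584 — underbidding then forfeits a profitable win.
£1967: above both → same outcome either way.
£601: below both → same outcome either way.
£546: below both → same outcome either way.
£1908: above both → same outcome either way.
£1450: inside the interval → strictly worse (loss £134).
£906: inside the interval → strictly worse (loss £678).
Count: 2.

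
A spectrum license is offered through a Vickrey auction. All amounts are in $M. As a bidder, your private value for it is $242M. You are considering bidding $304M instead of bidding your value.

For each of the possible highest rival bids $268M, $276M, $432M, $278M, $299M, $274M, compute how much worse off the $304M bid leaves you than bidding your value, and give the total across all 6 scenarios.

$185M

The deviation costs you only when the competing bid falls strictly between $242M and $304M; elsewhere both bids give the same outcome.
$268M: truthful payoff $0M, deviation payoff −$26M → loss $26M.
$276M: truthful payoff $0M, deviation payoff −$34M → loss $34M.
$432M: outcomes coincide → loss $0M.
$278M: truthful payoff $0M, deviation payoff −$36M → loss $36M.
$299M: truthful payoff $0M, deviation payoff −$57M → loss $57M.
$274M: truthful payoff $0M, deviation payoff −$32M → loss $32M.
Total loss = $26M + $34M + $36M + $57M + $32M = $185M.
Because the price is fixed by the runner-up's bid, deviating from your value can only change a good outcome into a bad one — never the reverse.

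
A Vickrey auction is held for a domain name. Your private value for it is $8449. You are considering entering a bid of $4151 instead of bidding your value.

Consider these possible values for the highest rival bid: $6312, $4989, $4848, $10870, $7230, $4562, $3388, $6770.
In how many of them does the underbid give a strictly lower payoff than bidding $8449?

6

The deviation hurts exactly when the highest competing bid lies strictly between $4151 and $8449 — underbidding then forfeits a profitable win.
$6312: inside the interval → strictly worse (loss $2137).
$4989: inside the interval → strictly worse (loss $3460).
$4848: inside the interval → strictly worse (loss $3601).
$10870: above both → same outcome either way.
$7230: inside the interval → strictly worse (loss $1219).
$4562: inside the interval → strictly worse (loss $3887).
$3388: below both → same outcome either way.
$6770: inside the interval → strictly worse (loss $1679).
Count: 6.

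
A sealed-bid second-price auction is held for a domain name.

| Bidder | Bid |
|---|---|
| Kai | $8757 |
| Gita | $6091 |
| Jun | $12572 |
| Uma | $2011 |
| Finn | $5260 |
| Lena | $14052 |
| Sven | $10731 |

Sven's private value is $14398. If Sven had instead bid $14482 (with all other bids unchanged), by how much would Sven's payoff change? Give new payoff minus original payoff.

$346

The highest bid among the other bidders is $14052; Sven's bid doesn't change that.
Original bid $10731: Sven is not highest (top rival bid is $14052); payoff $0.
Alternative bid $14482: Sven is highest, pays the top rival bid $14052; payoff $14398 − $14052 = $346.
Change in payoff = $346 − ($0) = $346.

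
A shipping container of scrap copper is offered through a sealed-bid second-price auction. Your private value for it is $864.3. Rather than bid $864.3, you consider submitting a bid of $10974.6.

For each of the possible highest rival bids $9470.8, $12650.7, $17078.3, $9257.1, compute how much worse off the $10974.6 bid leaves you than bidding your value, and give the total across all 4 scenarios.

$16999.3

The deviation costs you only when the competing bid falls strictly between $864.3 and $10974.6; elsewhere both bids give the same outcome.
$9470.8: truthful payoff $0, deviation payoff −$8606.5 → loss $8606.5.
$12650.7: outcomes coincide → loss $0.
$17078.3: outcomes coincide → loss $0.
$9257.1: truthful payoff $0, deviation payoff −$8392.8 → loss $8392.8.
Total loss = $8606.5 + $8392.8 = $16999.3.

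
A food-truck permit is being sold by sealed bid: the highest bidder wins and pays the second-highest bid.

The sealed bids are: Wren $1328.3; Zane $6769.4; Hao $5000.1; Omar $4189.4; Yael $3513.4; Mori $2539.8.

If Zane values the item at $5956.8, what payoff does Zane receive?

$956.7

Highest bid: Zane at $6769.4, so Zane wins.
Second-highest bid: Hao at $5000.1 — that is the price the winner pays.
Zane's payoff = value − price = $5956.8 − $5000.1 = $956.7.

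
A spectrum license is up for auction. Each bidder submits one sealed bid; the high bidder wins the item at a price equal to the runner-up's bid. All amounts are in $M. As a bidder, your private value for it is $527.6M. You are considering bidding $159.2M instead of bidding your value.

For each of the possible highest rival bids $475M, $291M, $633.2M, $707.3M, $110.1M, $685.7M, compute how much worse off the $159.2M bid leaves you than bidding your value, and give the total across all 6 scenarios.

The deviation costs you only when the competing bid falls strictly between $159.2M and $527.6M; elsewhere both bids give the same outcome.
$475M: truthful payoff $52.6M, deviation payoff $0M → loss $52.6M.
$291M: truthful payoff $236.6M, deviation payoff $0M → loss $236.6M.
$633.2M: outcomes coincide → loss $0M.
$707.3M: outcomes coincide → loss $0M.
$110.1M: outcomes coincide → loss $0M.
$685.7M: outcomes coincide → loss $0M.
Total loss = $52.6M + $236.6M = $289.2M.

$289.2M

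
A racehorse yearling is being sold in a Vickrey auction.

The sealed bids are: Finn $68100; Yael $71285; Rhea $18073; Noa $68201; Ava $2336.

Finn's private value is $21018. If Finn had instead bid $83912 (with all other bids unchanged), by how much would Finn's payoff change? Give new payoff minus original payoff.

The highest bid among the other bidders is $71285; Finn's bid doesn't change that.
Original bid $68100: Finn is not highest (top rival bid is $71285); payoff $0.
Alternative bid $83912: Finn is highest, pays the top rival bid $71285; payoff $21018 − $71285 = −$50267.
Change in payoff = −$50267 − ($0) = −$50267.

−$50267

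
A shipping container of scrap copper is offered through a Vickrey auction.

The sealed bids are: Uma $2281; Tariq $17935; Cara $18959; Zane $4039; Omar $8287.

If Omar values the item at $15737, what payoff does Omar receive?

Highest bid: Cara at $18959, so Cara wins.
Second-highest bid: Tariq at $17935 — that is the price the winner pays.
Omar did not win, so Omar pays nothing and receives nothing: payoff $0.

$0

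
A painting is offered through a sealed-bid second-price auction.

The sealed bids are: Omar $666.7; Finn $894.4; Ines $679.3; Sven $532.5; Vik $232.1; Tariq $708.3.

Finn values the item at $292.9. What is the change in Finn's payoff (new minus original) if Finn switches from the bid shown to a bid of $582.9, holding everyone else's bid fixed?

The highest bid among the other bidders is $708.3; Finn's bid doesn't change that.
Original bid $894.4: Finn is highest, pays the top rival bid $708.3; payoff $292.9 − $708.3 = −$415.4.
Alternative bid $582.9: Finn is not highest (top rival bid is $708.3); payoff $0.
Change in payoff = $0 − (−$415.4) = $415.4.

$415.4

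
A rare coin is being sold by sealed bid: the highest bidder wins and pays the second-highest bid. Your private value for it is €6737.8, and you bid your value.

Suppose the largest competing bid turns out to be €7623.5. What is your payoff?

€0

Your bid €6737.8 is below the highest competing bid €7623.5, so you lose.
A losing bidder pays nothing and receives nothing: payoff = €0.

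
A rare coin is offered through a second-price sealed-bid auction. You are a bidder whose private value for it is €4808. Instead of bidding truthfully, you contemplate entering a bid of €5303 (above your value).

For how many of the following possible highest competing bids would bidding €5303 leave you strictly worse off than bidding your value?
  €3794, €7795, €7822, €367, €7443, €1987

The deviation hurts exactly when the highest competing bid lies strictly between €4808 and €5303 — overbidding then wins at a price above your value.
€3794: below both → same outcome either way.
€7795: above both → same outcome either way.
€7822: above both → same outcome either way.
€367: below both → same outcome either way.
€7443: above both → same outcome either way.
€1987: below both → same outcome either way.
Count: 0.

0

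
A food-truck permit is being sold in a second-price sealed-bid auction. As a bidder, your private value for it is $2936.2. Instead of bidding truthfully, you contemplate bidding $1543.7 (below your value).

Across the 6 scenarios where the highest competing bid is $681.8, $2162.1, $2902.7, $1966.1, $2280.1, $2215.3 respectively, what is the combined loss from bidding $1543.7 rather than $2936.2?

$3154.7

The deviation costs you only when the competing bid falls strictly between $1543.7 and $2936.2; elsewhere both bids give the same outcome.
$681.8: outcomes coincide → loss $0.
$2162.1: truthful payoff $774.1, deviation payoff $0 → loss $774.1.
$2902.7: truthful payoff $33.5, deviation payoff $0 → loss $33.5.
$1966.1: truthful payoff $970.1, deviation payoff $0 → loss $970.1.
$2280.1: truthful payoff $656.1, deviation payoff $0 → loss $656.1.
$2215.3: truthful payoff $720.9, deviation payoff $0 → loss $720.9.
Total loss = $774.1 + $33.5 + $970.1 + $656.1 + $720.9 = $3154.7.
Because the price is fixed by the runner-up's bid, deviating from your value can only change a good outcome into a bad one — never the reverse.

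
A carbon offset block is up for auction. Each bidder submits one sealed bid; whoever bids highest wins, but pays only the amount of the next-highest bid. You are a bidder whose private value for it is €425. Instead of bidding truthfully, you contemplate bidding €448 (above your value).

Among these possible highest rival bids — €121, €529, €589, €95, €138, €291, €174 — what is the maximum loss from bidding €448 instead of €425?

€121: same outcome either way → loss €0.
€529: same outcome either way → loss €0.
€589: same outcome either way → loss €0.
€95: same outcome either way → loss €0.
€138: same outcome either way → loss €0.
€291: same outcome either way → loss €0.
€174: same outcome either way → loss €0.
Maximum loss: €0.

€0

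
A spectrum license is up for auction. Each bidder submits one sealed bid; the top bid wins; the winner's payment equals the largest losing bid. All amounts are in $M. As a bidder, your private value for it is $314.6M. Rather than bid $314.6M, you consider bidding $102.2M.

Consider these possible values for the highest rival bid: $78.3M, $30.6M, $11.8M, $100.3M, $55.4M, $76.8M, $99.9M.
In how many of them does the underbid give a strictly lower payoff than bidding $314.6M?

The deviation hurts exactly when the highest competing bid lies strictly between $102.2M and $314.6M — underbidding then forfeits a profitable win.
$78.3M: below both → same outcome either way.
$30.6M: below both → same outcome either way.
$11.8M: below both → same outcome either way.
$100.3M: below both → same outcome either way.
$55.4M: below both → same outcome either way.
$76.8M: below both → same outcome either way.
$99.9M: below both → same outcome either way.
Count: 0.

0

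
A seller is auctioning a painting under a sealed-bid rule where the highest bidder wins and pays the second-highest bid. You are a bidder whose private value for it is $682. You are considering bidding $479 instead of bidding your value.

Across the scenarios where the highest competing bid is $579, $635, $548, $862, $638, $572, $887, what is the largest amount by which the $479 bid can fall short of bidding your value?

$134

$579: truthful gives $103, deviation gives $0 → loss $103.
$635: truthful gives $47, deviation gives $0 → loss $47.
$548: truthful gives $134, deviation gives $0 → loss $134.
$862: same outcome either way → loss $0.
$638: truthful gives $44, deviation gives $0 → loss $44.
$572: truthful gives $110, deviation gives $0 → loss $110.
$887: same outcome either way → loss $0.
Maximum loss: $134.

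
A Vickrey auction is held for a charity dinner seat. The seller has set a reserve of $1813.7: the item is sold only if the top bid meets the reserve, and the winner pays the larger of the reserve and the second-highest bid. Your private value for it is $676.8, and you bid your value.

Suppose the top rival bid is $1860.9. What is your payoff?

$0

Your bid $676.8 is below the highest competing bid $1860.9, so you lose. Payoff $0.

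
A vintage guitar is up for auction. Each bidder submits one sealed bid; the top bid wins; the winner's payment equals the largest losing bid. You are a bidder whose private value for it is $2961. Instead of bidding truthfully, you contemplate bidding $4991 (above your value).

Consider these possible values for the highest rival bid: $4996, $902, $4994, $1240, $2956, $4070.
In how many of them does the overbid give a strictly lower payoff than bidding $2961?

1

The deviation hurts exactly when the highest competing bid lies strictly between $2961 and $4991 — overbidding then wins at a price above your value.
$4996: above both → same outcome either way.
$902: below both → same outcome either way.
$4994: above both → same outcome either way.
$1240: below both → same outcome either way.
$2956: below both → same outcome either way.
$4070: inside the interval → strictly worse (loss $1109).
Count: 1.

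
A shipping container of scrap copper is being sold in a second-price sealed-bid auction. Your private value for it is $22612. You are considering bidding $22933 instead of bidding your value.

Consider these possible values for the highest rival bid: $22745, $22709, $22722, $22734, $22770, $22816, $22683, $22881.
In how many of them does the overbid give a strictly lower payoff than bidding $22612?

8

The deviation hurts exactly when the highest competing bid lies strictly between $22612 and $22933 — overbidding then wins at a price above your value.
$22745: inside the interval → strictly worse (loss $133).
$22709: inside the interval → strictly worse (loss $97).
$22722: inside the interval → strictly worse (loss $110).
$22734: inside the interval → strictly worse (loss $122).
$22770: inside the interval → strictly worse (loss $158).
$22816: inside the interval → strictly worse (loss $204).
$22683: inside the interval → strictly worse (loss $71).
$22881: inside the interval → strictly worse (loss $269).
Count: 8.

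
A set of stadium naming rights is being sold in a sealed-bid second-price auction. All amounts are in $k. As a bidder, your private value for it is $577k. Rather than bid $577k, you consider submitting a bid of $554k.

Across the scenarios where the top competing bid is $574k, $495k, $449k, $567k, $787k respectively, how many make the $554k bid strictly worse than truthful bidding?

2

The deviation hurts exactly when the highest competing bid lies strictly between $554k and $577k — underbidding then forfeits a profitable win.
$574k: inside the interval → strictly worse (loss $3k).
$495k: below both → same outcome either way.
$449k: below both → same outcome either way.
$567k: inside the interval → strictly worse (loss $10k).
$787k: above both → same outcome either way.
Count: 2.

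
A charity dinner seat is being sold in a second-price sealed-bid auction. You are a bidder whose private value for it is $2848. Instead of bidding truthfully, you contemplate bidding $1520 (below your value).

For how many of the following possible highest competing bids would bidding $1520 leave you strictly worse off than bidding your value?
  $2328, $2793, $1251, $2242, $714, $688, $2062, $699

The deviation hurts exactly when the highest competing bid lies strictly between $1520 and $2848 — underbidding then forfeits a profitable win.
$2328: inside the interval → strictly worse (loss $520).
$2793: inside the interval → strictly worse (loss $55).
$1251: below both → same outcome either way.
$2242: inside the interval → strictly worse (loss $606).
$714: below both → same outcome either way.
$688: below both → same outcome either way.
$2062: inside the interval → strictly worse (loss $786).
$699: below both → same outcome either way.
Count: 4.

4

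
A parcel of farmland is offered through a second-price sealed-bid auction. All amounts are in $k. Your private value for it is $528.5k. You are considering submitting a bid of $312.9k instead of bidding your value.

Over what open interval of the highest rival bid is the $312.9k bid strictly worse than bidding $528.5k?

If the competing bid is below $312.9k, both bids win at the same price — no difference.
If it is above $528.5k, both bids lose — no difference.
If it lies strictly between $312.9k and $528.5k, bidding your value wins at a price below your value (positive payoff) while bidding $312.9k loses (payoff 0).
So the deviation strictly hurts on the open interval ($312.9k, $528.5k).

($312.9k, $528.5k)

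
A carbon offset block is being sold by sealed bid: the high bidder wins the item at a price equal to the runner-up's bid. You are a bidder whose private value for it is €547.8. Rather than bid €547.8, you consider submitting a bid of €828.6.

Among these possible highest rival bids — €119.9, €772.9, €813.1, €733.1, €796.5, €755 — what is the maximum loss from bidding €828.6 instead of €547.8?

€265.3

€119.9: same outcome either way → loss €0.
€772.9: truthful gives €0, deviation gives −€225.1 → loss €225.1.
€813.1: truthful gives €0, deviation gives −€265.3 → loss €265.3.
€733.1: truthful gives €0, deviation gives −€185.3 → loss €185.3.
€796.5: truthful gives €0, deviation gives −€248.7 → loss €248.7.
€755: truthful gives €0, deviation gives −€207.2 → loss €207.2.
Maximum loss: €265.3.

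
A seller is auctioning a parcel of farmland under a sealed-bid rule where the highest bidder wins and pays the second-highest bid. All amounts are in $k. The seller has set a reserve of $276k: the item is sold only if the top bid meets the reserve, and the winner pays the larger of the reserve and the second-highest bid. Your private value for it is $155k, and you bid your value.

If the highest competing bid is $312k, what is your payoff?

$0k

Your bid $155k is below the highest competing bid $312k, so you lose. Payoff $0k.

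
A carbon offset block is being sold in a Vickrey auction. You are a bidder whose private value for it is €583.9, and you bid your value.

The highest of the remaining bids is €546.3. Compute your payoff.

€37.6

Your bid €583.9 exceeds the highest competing bid €546.3, so you win.
In a second-price auction the winner pays the second-highest bid, €546.3.
Payoff = value − price = €583.9 − €546.3 = €37.6.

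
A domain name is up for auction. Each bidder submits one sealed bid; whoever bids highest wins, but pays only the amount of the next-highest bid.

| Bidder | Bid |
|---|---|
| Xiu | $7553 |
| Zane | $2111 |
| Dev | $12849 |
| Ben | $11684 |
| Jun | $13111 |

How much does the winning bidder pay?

Highest bid: Jun at $13111, so Jun wins.
Second-highest bid: Dev at $12849 — that is the price the winner pays.

$12849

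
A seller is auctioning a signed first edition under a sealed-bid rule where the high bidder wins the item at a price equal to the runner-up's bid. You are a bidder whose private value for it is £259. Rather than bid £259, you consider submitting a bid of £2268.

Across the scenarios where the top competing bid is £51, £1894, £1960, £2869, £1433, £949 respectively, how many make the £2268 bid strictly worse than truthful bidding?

4

The deviation hurts exactly when the highest competing bid lies strictly between £259 and £2268 — overbidding then wins at a price above your value.
£51: below both → same outcome either way.
£1894: inside the interval → strictly worse (loss £1635).
£1960: inside the interval → strictly worse (loss £1701).
£2869: above both → same outcome either way.
£1433: inside the interval → strictly worse (loss £1174).
£949: inside the interval → strictly worse (loss £690).
Count: 4.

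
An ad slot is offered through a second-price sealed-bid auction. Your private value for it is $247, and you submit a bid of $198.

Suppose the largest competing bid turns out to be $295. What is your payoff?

$0

Your bid $198 is below the highest competing bid $295, so you lose.
A losing bidder pays nothing and receives nothing: payoff = $0.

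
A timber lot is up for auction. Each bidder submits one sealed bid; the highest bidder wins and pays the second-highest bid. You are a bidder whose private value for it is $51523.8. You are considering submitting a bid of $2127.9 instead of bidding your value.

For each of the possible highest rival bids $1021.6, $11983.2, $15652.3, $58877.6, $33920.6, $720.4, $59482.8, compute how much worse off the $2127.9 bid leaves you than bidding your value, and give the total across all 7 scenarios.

$93015.3

The deviation costs you only when the competing bid falls strictly between $2127.9 and $51523.8; elsewhere both bids give the same outcome.
$1021.6: outcomes coincide → loss $0.
$11983.2: truthful payoff $39540.6, deviation payoff $0 → loss $39540.6.
$15652.3: truthful payoff $35871.5, deviation payoff $0 → loss $35871.5.
$58877.6: outcomes coincide → loss $0.
$33920.6: truthful payoff $17603.2, deviation payoff $0 → loss $17603.2.
$720.4: outcomes coincide → loss $0.
$59482.8: outcomes coincide → loss $0.
Total loss = $39540.6 + $35871.5 + $17603.2 = $93015.3.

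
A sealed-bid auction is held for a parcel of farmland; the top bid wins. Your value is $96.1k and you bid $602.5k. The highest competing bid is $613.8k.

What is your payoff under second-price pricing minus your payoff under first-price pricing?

$0k

Your bid $602.5k is below $613.8k, so you lose under either rule.
Payoff is $0k in both cases; difference = $0k.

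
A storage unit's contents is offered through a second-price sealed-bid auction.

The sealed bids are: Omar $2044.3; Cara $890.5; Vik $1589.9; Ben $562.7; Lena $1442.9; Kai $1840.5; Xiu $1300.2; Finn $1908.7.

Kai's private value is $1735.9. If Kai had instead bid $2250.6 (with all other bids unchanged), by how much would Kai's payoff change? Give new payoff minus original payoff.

−$308.4

The highest bid among the other bidders is $2044.3; Kai's bid doesn't change that.
Original bid $1840.5: Kai is not highest (top rival bid is $2044.3); payoff $0.
Alternative bid $2250.6: Kai is highest, pays the top rival bid $2044.3; payoff $1735.9 − $2044.3 = −$308.4.
Change in payoff = −$308.4 − ($0) = −$308.4.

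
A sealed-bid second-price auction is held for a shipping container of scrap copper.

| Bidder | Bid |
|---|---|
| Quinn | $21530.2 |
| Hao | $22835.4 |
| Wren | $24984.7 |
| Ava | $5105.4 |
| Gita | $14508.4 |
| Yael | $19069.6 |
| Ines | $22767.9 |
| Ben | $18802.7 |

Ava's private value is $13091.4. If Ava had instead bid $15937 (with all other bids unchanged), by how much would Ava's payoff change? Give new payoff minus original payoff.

The highest bid among the other bidders is $24984.7; Ava's bid doesn't change that.
Original bid $5105.4: Ava is not highest (top rival bid is $24984.7); payoff $0.
Alternative bid $15937: Ava is not highest (top rival bid is $24984.7); payoff $0.
Change in payoff = $0 − ($0) = $0.

$0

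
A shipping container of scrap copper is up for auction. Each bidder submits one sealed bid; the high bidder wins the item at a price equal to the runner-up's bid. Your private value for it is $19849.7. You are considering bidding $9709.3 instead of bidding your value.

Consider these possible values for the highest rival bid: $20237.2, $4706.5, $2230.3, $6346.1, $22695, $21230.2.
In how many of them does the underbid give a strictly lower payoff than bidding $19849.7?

0

The deviation hurts exactly when the highest competing bid lies strictly between $9709.3 and $19849.7 — underbidding then forfeits a profitable win.
$20237.2: above both → same outcome either way.
$4706.5: below both → same outcome either way.
$2230.3: below both → same outcome either way.
$6346.1: below both → same outcome either way.
$22695: above both → same outcome either way.
$21230.2: above both → same outcome either way.
Count: 0.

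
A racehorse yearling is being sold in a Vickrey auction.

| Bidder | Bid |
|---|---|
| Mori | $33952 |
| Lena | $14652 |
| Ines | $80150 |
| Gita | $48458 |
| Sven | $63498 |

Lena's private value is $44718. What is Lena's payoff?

$0

Highest bid: Ines at $80150, so Ines wins.
Second-highest bid: Sven at $63498 — that is the price the winner pays.
Lena did not win, so Lena pays nothing and receives nothing: payoff $0.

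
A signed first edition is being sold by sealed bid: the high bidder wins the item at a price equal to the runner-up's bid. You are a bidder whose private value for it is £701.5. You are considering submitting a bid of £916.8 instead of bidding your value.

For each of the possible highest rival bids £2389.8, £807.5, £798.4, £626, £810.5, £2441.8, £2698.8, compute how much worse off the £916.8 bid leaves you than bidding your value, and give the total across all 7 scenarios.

£311.9

The deviation costs you only when the competing bid falls strictly between £701.5 and £916.8; elsewhere both bids give the same outcome.
£2389.8: outcomes coincide → loss £0.
£807.5: truthful payoff £0, deviation payoff −£106 → loss £106.
£798.4: truthful payoff £0, deviation payoff −£96.9 → loss £96.9.
£626: outcomes coincide → loss £0.
£810.5: truthful payoff £0, deviation payoff −£109 → loss £109.
£2441.8: outcomes coincide → loss £0.
£2698.8: outcomes coincide → loss £0.
Total loss = £106 + £96.9 + £109 = £311.9.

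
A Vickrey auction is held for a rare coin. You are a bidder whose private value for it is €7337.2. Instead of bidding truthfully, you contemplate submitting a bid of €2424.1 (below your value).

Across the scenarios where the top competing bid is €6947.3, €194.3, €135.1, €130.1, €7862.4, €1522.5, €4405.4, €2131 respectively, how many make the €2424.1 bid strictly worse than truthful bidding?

2

The deviation hurts exactly when the highest competing bid lies strictly between €2424.1 and €7337.2 — underbidding then forfeits a profitable win.
€6947.3: inside the interval → strictly worse (loss €389.9).
€194.3: below both → same outcome either way.
€135.1: below both → same outcome either way.
€130.1: below both → same outcome either way.
€7862.4: above both → same outcome either way.
€1522.5: below both → same outcome either way.
€4405.4: inside the interval → strictly worse (loss €2931.8).
€2131: below both → same outcome either way.
Count: 2.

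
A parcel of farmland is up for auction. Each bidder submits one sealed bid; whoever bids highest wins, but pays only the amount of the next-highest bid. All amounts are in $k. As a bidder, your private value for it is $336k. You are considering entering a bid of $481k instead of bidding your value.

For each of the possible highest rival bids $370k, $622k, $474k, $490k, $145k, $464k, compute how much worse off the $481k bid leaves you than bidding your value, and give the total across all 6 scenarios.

The deviation costs you only when the competing bid falls strictly between $336k and $481k; elsewhere both bids give the same outcome.
$370k: truthful payoff $0k, deviation payoff −$34k → loss $34k.
$622k: outcomes coincide → loss $0k.
$474k: truthful payoff $0k, deviation payoff −$138k → loss $138k.
$490k: outcomes coincide → loss $0k.
$145k: outcomes coincide → loss $0k.
$464k: truthful payoff $0k, deviation payoff −$128k → loss $128k.
Total loss = $34k + $138k + $128k = $300k.

$300k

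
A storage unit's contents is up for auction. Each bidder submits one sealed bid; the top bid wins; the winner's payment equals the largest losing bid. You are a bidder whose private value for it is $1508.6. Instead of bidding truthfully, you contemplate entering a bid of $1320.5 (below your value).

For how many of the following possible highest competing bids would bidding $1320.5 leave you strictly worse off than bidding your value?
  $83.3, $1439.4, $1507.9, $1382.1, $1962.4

The deviation hurts exactly when the highest competing bid lies strictly between $1320.5 and $1508.6 — underbidding then forfeits a profitable win.
$83.3: below both → same outcome either way.
$1439.4: inside the interval → strictly worse (loss $69.2).
$1507.9: inside the interval → strictly worse (loss $0.7).
$1382.1: inside the interval → strictly worse (loss $126.5).
$1962.4: above both → same outcome either way.
Count: 3.

3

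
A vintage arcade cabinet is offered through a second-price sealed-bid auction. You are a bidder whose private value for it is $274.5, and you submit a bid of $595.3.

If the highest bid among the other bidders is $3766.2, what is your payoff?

Your bid $595.3 is below the highest competing bid $3766.2, so you lose.
A losing bidder pays nothing and receives nothing: payoff = $0.

$0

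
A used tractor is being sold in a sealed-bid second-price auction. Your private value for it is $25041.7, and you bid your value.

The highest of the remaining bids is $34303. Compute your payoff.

Your bid $25041.7 is below the highest competing bid $34303, so you lose.
A losing bidder pays nothing and receives nothing: payoff = $0.

$0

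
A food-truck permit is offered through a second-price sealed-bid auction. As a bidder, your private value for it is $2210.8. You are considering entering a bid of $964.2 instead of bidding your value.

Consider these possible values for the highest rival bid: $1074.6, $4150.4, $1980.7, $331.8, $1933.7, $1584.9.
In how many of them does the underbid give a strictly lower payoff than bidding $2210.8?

4

The deviation hurts exactly when the highest competing bid lies strictly between $964.2 and $2210.8 — underbidding then forfeits a profitable win.
$1074.6: inside the interval → strictly worse (loss $1136.2).
$4150.4: above both → same outcome either way.
$1980.7: inside the interval → strictly worse (loss $230.1).
$331.8: below both → same outcome either way.
$1933.7: inside the interval → strictly worse (loss $277.1).
$1584.9: inside the interval → strictly worse (loss $625.9).
Count: 4.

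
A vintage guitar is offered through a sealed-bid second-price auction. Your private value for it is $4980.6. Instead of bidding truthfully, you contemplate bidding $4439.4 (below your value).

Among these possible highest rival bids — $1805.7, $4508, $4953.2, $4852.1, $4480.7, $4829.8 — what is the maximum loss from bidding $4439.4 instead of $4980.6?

$499.9

$1805.7: same outcome either way → loss $0.
$4508: truthful gives $472.6, deviation gives $0 → loss $472.6.
$4953.2: truthful gives $27.4, deviation gives $0 → loss $27.4.
$4852.1: truthful gives $128.5, deviation gives $0 → loss $128.5.
$4480.7: truthful gives $499.9, deviation gives $0 → loss $499.9.
$4829.8: truthful gives $150.8, deviation gives $0 → loss $150.8.
Maximum loss: $499.9.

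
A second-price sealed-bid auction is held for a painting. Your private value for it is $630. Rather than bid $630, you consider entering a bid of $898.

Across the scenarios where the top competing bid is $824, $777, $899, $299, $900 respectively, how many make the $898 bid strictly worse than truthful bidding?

The deviation hurts exactly when the highest competing bid lies strictly between $630 and $898 — overbidding then wins at a price above your value.
$824: inside the interval → strictly worse (loss $194).
$777: inside the interval → strictly worse (loss $147).
$899: above both → same outcome either way.
$299: below both → same outcome either way.
$900: above both → same outcome either way.
Count: 2.

2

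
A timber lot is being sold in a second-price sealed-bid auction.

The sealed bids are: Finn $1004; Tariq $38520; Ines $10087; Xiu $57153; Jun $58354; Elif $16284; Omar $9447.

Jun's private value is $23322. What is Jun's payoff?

−$33831

Highest bid: Jun at $58354, so Jun wins.
Second-highest bid: Xiu at $57153 — that is the price the winner pays.
Jun's payoff = value − price = $23322 − $57153 = −$33831.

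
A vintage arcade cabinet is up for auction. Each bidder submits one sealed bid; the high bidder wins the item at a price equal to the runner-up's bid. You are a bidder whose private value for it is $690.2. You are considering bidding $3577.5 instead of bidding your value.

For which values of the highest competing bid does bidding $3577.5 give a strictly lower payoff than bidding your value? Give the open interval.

($690.2, $3577.5)

If the competing bid is below $690.2, both bids win at the same price — no difference.
If it is above $3577.5, both bids lose — no difference.
If it lies strictly between $690.2 and $3577.5, bidding your value loses (payoff 0) while bidding $3577.5 wins at a price above your value (payoff negative).
So the deviation strictly hurts on the open interval ($690.2, $3577.5).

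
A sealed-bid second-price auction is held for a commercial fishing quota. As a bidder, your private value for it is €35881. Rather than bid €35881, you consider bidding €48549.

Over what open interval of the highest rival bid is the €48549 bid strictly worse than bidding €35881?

If the competing bid is below €35881, both bids win at the same price — no difference.
If it is above €48549, both bids lose — no difference.
If it lies strictly between €35881 and €48549, bidding your value loses (payoff 0) while bidding €48549 wins at a price above your value (payoff negative).
So the deviation strictly hurts on the open interval (€35881, €48549).
In a second-price auction your bid sets only whether you win, not what you pay, so bidding your true value is weakly dominant.

(€35881, €48549)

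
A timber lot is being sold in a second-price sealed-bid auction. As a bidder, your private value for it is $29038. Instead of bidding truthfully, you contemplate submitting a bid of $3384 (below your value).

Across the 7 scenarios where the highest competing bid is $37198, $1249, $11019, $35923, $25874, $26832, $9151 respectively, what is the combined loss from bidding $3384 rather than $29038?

The deviation costs you only when the competing bid falls strictly between $3384 and $29038; elsewhere both bids give the same outcome.
$37198: outcomes coincide → loss $0.
$1249: outcomes coincide → loss $0.
$11019: truthful payoff $18019, deviation payoff $0 → loss $18019.
$35923: outcomes coincide → loss $0.
$25874: truthful payoff $3164, deviation payoff $0 → loss $3164.
$26832: truthful payoff $2206, deviation payoff $0 → loss $2206.
$9151: truthful payoff $19887, deviation payoff $0 → loss $19887.
Total loss = $18019 + $3164 + $2206 + $19887 = $43276.
Because the price is fixed by the runner-up's bid, deviating from your value can only change a good outcome into a bad one — never the reverse.

$43276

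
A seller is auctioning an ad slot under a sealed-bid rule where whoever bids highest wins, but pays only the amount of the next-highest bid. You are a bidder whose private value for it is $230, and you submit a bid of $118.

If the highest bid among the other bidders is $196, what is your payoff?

Your bid $118 is below the highest competing bid $196, so you lose.
A losing bidder pays nothing and receives nothing: payoff = $0.

$0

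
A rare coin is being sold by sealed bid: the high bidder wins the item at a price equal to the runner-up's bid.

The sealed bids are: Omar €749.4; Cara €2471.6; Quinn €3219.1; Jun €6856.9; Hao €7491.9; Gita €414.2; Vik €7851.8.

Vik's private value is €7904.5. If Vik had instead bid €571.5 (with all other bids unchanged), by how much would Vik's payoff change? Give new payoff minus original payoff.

−€412.6

The highest bid among the other bidders is €7491.9; Vik's bid doesn't change that.
Original bid €7851.8: Vik is highest, pays the top rival bid €7491.9; payoff €7904.5 − €7491.9 = €412.6.
Alternative bid €571.5: Vik is not highest (top rival bid is €7491.9); payoff €0.
Change in payoff = €0 − (€412.6) = −€412.6.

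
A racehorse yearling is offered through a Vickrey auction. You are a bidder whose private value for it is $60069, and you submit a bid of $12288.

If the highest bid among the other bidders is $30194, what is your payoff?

$0

Your bid $12288 is below the highest competing bid $30194, so you lose.
A losing bidder pays nothing and receives nothing: payoff = $0.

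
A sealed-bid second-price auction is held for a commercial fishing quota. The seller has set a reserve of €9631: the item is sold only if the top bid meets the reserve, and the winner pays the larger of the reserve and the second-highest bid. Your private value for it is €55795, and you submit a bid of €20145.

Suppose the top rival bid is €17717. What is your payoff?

€38078

Your bid €20145 is the highest and exceeds the reserve.
Price = max(second-highest bid, reserve) = max(€17717, €9631) = €17717.
Payoff = €55795 − €17717 = €38078.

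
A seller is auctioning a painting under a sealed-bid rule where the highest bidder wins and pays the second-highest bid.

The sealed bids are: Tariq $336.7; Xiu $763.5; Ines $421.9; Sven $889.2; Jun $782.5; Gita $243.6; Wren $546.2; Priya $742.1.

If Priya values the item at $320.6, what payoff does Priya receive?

Highest bid: Sven at $889.2, so Sven wins.
Second-highest bid: Jun at $782.5 — that is the price the winner pays.
Priya did not win, so Priya pays nothing and receives nothing: payoff $0.

$0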